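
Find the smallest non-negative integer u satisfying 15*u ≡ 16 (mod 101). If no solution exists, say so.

28

gcd(15, 101) = 1, so a unique solution mod 101 exists.
15⁻¹ ≡ 27 (mod 101).
u ≡ 27*16 ≡ 28 (mod 101).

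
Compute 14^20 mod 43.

20 in binary is 10100, i.e. 20 = 16 + 4.
14^1 ≡ 14 (mod 43)
14^2 ≡ 14^2 = 196 ≡ 24 (mod 43)
14^4 ≡ 24^2 = 576 ≡ 17 (mod 43)
14^8 ≡ 17^2 = 289 ≡ 31 (mod 43)
14^16 ≡ 31^2 = 961 ≡ 15 (mod 43)
14^20 = 14^16 * 14^4 ≡ 15 * 17 (mod 43).
15 * 17 = 255 ≡ 40 (mod 43).

40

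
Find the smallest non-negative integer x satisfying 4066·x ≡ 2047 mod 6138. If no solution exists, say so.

gcd(4066, 6138) = 2, and 2 does not divide 2047.
So the congruence has no solution.

no solution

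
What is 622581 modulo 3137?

622581 = 198*3137 + 1455, so 622581 ≡ 1455 (mod 3137).

1455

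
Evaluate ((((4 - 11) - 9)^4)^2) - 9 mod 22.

17

4 - 11 = -7 ≡ 15 (mod 22)
15 - 9 = 6
(6)^4 ≡ 20 (mod 22)
(20)^2 ≡ 4 (mod 22)
4 - 9 = -5 ≡ 17 (mod 22)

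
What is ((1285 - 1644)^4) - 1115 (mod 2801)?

110

1285 - 1644 = -359 ≡ 2442 (mod 2801)
(2442)^4 ≡ 1225 (mod 2801)
1225 - 1115 = 110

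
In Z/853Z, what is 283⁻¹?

Apply the Euclidean algorithm and back-substitute:
853 = 3·283 + 4
283 = 70·4 + 3
4 = 1·3 + 1
3 = 3·1 + 0
gcd(283, 853) = 1, so the inverse exists.
Back-substitute for 1:
1 = 1·4 − 1·3
  = −1·283 + 71·4
  = 71·853 − 214·283
So 283⁻¹ ≡ −214 ≡ 639 (mod 853).

639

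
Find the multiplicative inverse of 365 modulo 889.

By the extended Euclidean algorithm:
889 = 2·365 + 159
365 = 2·159 + 47
159 = 3·47 + 18
47 = 2·18 + 11
18 = 1·11 + 7
11 = 1·7 + 4
7 = 1·4 + 3
4 = 1·3 + 1
3 = 3·1 + 0
gcd(365, 889) = 1, so the inverse exists.
Back-substitute for 1:
1 = 1·4 − 1·3
  = −1·7 + 2·4
  = 2·11 − 3·7
  = −3·18 + 5·11
  = 5·47 − 13·18
  = −13·159 + 44·47
  = 44·365 − 101·159
  = −101·889 + 246·365
So 365⁻¹ ≡ 246 (mod 889).

246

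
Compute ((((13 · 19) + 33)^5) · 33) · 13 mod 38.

34

13 · 19 = 247 ≡ 19 (mod 38)
19 + 33 = 52 ≡ 14 (mod 38)
(14)^5 ≡ 10 (mod 38)
10 · 33 = 330 ≡ 26 (mod 38)
26 · 13 = 338 ≡ 34 (mod 38)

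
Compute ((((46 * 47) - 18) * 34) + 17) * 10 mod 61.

46 * 47 = 2162 ≡ 27 (mod 61)
27 - 18 = 9
9 * 34 = 306 ≡ 1 (mod 61)
1 + 17 = 18
18 * 10 = 180 ≡ 58 (mod 61)

58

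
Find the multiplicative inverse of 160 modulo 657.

657 = 4*160 + 17
160 = 9*17 + 7
17 = 2*7 + 3
7 = 2*3 + 1
3 = 3*1 + 0
gcd(160, 657) = 1, so the inverse exists.
Back-substitute for 1:
1 = 1*7 − 2*3
  = −2*17 + 5*7
  = 5*160 − 47*17
  = −47*657 + 193*160
So 160⁻¹ ≡ 193 (mod 657).

193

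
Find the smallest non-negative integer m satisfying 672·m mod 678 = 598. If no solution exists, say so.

gcd(672, 678) = 6, and 6 does not divide 598.
So the congruence has no solution.

no solution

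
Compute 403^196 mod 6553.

Compute successive squares:
403^1 ≡ 403 (mod 6553)
403^2 ≡ 403^2 = 162409 ≡ 5137 (mod 6553)
403^4 ≡ 5137^2 = 26388769 ≡ 6391 (mod 6553)
403^8 ≡ 6391^2 = 40844881 ≡ 32 (mod 6553)
403^16 ≡ 32^2 = 1024 (mod 6553)
403^32 ≡ 1024^2 = 1048576 ≡ 96 (mod 6553)
403^64 ≡ 96^2 = 9216 ≡ 2663 (mod 6553)
403^128 ≡ 2663^2 = 7091569 ≡ 1223 (mod 6553)
403^196 = 403^128 * 403^64 * 403^4 ≡ 1223 * 2663 * 6391 (mod 6553).
Accumulate the product:
1223 * 2663 = 3256849 ≡ 8
8 * 6391 = 51128 ≡ 5257

5257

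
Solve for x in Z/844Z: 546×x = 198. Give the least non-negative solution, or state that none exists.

5

gcd(546, 844) = 2, and 2 | 198, so solutions exist.
Divide through by 2: 273×x = 99 (mod 422).
273⁻¹ ≡ 405 (mod 422).
x ≡ 405×99 ≡ 5 (mod 422).
The smallest non-negative solution is x = 5.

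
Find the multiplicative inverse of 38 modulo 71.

Apply the Euclidean algorithm and back-substitute:
71 = 1·38 + 33
38 = 1·33 + 5
33 = 6·5 + 3
5 = 1·3 + 2
3 = 1·2 + 1
2 = 2·1 + 0
gcd(38, 71) = 1, so the inverse exists.
Bézout: 1 = 15·71 − 28·38.
So 38⁻¹ ≡ −28 ≡ 43 (mod 71).

43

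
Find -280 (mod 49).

-280 = -6×49 + 14, so -280 ≡ 14 (mod 49).

14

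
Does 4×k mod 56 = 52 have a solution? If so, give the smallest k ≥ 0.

gcd(4, 56) = 4, and 4 | 52, so solutions exist.
Divide through by 4: 1×k mod 14 = 13.
1⁻¹ ≡ 1 (mod 14).
k ≡ 1×13 ≡ 13 (mod 14).
The smallest non-negative solution is k = 13.

13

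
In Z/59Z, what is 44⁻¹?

By the extended Euclidean algorithm:
59 = 1*44 + 15
44 = 2*15 + 14
15 = 1*14 + 1
14 = 14*1 + 0
gcd(44, 59) = 1, so the inverse exists.
Back-substitute for 1:
1 = 1*15 − 1*14
  = −1*44 + 3*15
  = 3*59 − 4*44
So 44⁻¹ ≡ −4 ≡ 55 (mod 59).

55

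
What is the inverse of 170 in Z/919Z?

919 = 5*170 + 69
170 = 2*69 + 32
69 = 2*32 + 5
32 = 6*5 + 2
5 = 2*2 + 1
2 = 2*1 + 0
gcd(170, 919) = 1, so the inverse exists.
Back-substitute for 1:
1 = 1*5 − 2*2
  = −2*32 + 13*5
  = 13*69 − 28*32
  = −28*170 + 69*69
  = 69*919 − 373*170
So 170⁻¹ ≡ −373 ≡ 546 (mod 919).

546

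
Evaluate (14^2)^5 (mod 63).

(14)^2 ≡ 7 (mod 63)
(7)^5 ≡ 49 (mod 63)

49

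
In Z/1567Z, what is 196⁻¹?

By the extended Euclidean algorithm:
1567 = 7×196 + 195
196 = 1×195 + 1
195 = 195×1 + 0
gcd(196, 1567) = 1, so the inverse exists.
Back-substitute for 1:
1 = 1×196 − 1×195
  = −1×1567 + 8×196
So 196⁻¹ ≡ 8 (mod 1567).

8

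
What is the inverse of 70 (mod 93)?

Run the extended Euclidean algorithm:
93 = 1×70 + 23
70 = 3×23 + 1
23 = 23×1 + 0
gcd(70, 93) = 1, so the inverse exists.
Bézout: 1 = −3×93 + 4×70.
So 70⁻¹ ≡ 4 (mod 93).

4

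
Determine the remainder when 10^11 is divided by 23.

11 in binary is 1011, i.e. 11 = 8 + 2 + 1.
10^1 ≡ 10 (mod 23)
10^2 ≡ 10^2 = 100 ≡ 8 (mod 23)
10^4 ≡ 8^2 = 64 ≡ 18 (mod 23)
10^8 ≡ 18^2 = 324 ≡ 2 (mod 23)
10^11 = 10^8 · 10^2 · 10^1 ≡ 2 · 8 · 10 (mod 23).
Accumulate the product:
2 · 8 = 16
16 · 10 = 160 ≡ 22

22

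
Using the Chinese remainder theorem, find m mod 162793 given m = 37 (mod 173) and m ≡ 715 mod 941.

173⁻¹ mod 941: 173*359 ≡ 1 (mod 941), so 173⁻¹ ≡ 359.
m = 37 + 173*((715 − 37)*359 mod 941) = 37 + 173*624 = 107989.

107989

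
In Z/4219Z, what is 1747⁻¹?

483

4219 = 2×1747 + 725
1747 = 2×725 + 297
725 = 2×297 + 131
297 = 2×131 + 35
131 = 3×35 + 26
35 = 1×26 + 9
26 = 2×9 + 8
9 = 1×8 + 1
8 = 8×1 + 0
gcd(1747, 4219) = 1, so the inverse exists.
Back-substitute for 1:
1 = 1×9 − 1×8
  = −1×26 + 3×9
  = 3×35 − 4×26
  = −4×131 + 15×35
  = 15×297 − 34×131
  = −34×725 + 83×297
  = 83×1747 − 200×725
  = −200×4219 + 483×1747
So 1747⁻¹ ≡ 483 (mod 4219).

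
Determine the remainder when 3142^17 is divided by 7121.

Using repeated squaring:
3142^1 ≡ 3142 (mod 7121)
3142^2 ≡ 3142^2 = 9872164 ≡ 2458 (mod 7121)
3142^4 ≡ 2458^2 = 6041764 ≡ 3156 (mod 7121)
3142^8 ≡ 3156^2 = 9960336 ≡ 5178 (mod 7121)
3142^16 ≡ 5178^2 = 26811684 ≡ 1119 (mod 7121)
3142^17 = 3142^16 · 3142^1 ≡ 1119 · 3142 (mod 7121).
1119 · 3142 = 3515898 ≡ 5245 (mod 7121).

5245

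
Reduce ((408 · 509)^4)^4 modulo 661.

644

408 · 509 = 207672 ≡ 118 (mod 661)
(118)^4 ≡ 527 (mod 661)
(527)^4 ≡ 644 (mod 661)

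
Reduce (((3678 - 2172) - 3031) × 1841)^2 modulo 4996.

1569

3678 - 2172 = 1506
1506 - 3031 = -1525 ≡ 3471 (mod 4996)
3471 × 1841 = 6390111 ≡ 227 (mod 4996)
(227)^2 ≡ 1569 (mod 4996)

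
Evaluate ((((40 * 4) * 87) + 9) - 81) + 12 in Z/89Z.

40 * 4 = 160 ≡ 71 (mod 89)
71 * 87 = 6177 ≡ 36 (mod 89)
36 + 9 = 45
45 - 81 = -36 ≡ 53 (mod 89)
53 + 12 = 65

65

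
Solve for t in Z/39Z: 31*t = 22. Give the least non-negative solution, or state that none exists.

gcd(31, 39) = 1, so a unique solution mod 39 exists.
31⁻¹ ≡ 34 (mod 39).
t ≡ 34*22 ≡ 7 (mod 39).

7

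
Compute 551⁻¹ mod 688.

Apply the Euclidean algorithm and back-substitute:
688 = 1·551 + 137
551 = 4·137 + 3
137 = 45·3 + 2
3 = 1·2 + 1
2 = 2·1 + 0
gcd(551, 688) = 1, so the inverse exists.
Bézout: 1 = −185·688 + 231·551.
So 551⁻¹ ≡ 231 (mod 688).

231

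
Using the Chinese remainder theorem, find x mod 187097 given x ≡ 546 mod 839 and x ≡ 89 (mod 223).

184287

839⁻¹ mod 223: 839*122 ≡ 1 (mod 223), so 839⁻¹ ≡ 122.
x = 546 + 839*((89 − 546)*122 mod 223) = 546 + 839*219 = 184287.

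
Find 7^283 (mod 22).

13

7^1 ≡ 7 (mod 22)
7^2 ≡ 7^2 = 49 ≡ 5 (mod 22)
7^4 ≡ 5^2 = 25 ≡ 3 (mod 22)
7^8 ≡ 3^2 = 9 (mod 22)
7^16 ≡ 9^2 = 81 ≡ 15 (mod 22)
7^32 ≡ 15^2 = 225 ≡ 5 (mod 22)
7^64 ≡ 5^2 = 25 ≡ 3 (mod 22)
7^128 ≡ 3^2 = 9 (mod 22)
7^256 ≡ 9^2 = 81 ≡ 15 (mod 22)
7^283 = 7^256 * 7^16 * 7^8 * 7^2 * 7^1 ≡ 15 * 15 * 9 * 5 * 7 (mod 22).
Accumulate the product:
15 * 15 = 225 ≡ 5
5 * 9 = 45 ≡ 1
1 * 5 = 5
5 * 7 = 35 ≡ 13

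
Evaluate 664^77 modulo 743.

239

Compute successive squares:
664^1 ≡ 664 (mod 743)
664^2 ≡ 664^2 = 440896 ≡ 297 (mod 743)
664^4 ≡ 297^2 = 88209 ≡ 535 (mod 743)
664^8 ≡ 535^2 = 286225 ≡ 170 (mod 743)
664^16 ≡ 170^2 = 28900 ≡ 666 (mod 743)
664^32 ≡ 666^2 = 443556 ≡ 728 (mod 743)
664^64 ≡ 728^2 = 529984 ≡ 225 (mod 743)
664^77 = 664^64 × 664^8 × 664^4 × 664^1 ≡ 225 × 170 × 535 × 664 (mod 743).
Accumulate the product:
225 × 170 = 38250 ≡ 357
357 × 535 = 190995 ≡ 44
44 × 664 = 29216 ≡ 239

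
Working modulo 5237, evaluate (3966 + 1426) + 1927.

2082

3966 + 1426 = 5392 ≡ 155 (mod 5237)
155 + 1927 = 2082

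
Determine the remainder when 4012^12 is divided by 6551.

4221

By square-and-multiply:
4012^1 ≡ 4012 (mod 6551)
4012^2 ≡ 4012^2 = 16096144 ≡ 337 (mod 6551)
4012^4 ≡ 337^2 = 113569 ≡ 2202 (mod 6551)
4012^8 ≡ 2202^2 = 4848804 ≡ 1064 (mod 6551)
4012^12 = 4012^8 × 4012^4 ≡ 1064 × 2202 (mod 6551).
1064 × 2202 = 2342928 ≡ 4221 (mod 6551).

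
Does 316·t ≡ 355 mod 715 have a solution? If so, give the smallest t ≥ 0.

gcd(316, 715) = 1, so a unique solution mod 715 exists.
316⁻¹ ≡ 491 (mod 715).
t ≡ 491·355 ≡ 560 (mod 715).

560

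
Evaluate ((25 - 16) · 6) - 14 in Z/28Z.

12

25 - 16 = 9
9 · 6 = 54 ≡ 26 (mod 28)
26 - 14 = 12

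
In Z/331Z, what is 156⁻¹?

87

331 = 2·156 + 19
156 = 8·19 + 4
19 = 4·4 + 3
4 = 1·3 + 1
3 = 3·1 + 0
gcd(156, 331) = 1, so the inverse exists.
Back-substitute for 1:
1 = 1·4 − 1·3
  = −1·19 + 5·4
  = 5·156 − 41·19
  = −41·331 + 87·156
So 156⁻¹ ≡ 87 (mod 331).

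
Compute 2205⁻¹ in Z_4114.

4114 = 1*2205 + 1909
2205 = 1*1909 + 296
1909 = 6*296 + 133
296 = 2*133 + 30
133 = 4*30 + 13
30 = 2*13 + 4
13 = 3*4 + 1
4 = 4*1 + 0
gcd(2205, 4114) = 1, so the inverse exists.
Back-substitute for 1:
1 = 1*13 − 3*4
  = −3*30 + 7*13
  = 7*133 − 31*30
  = −31*296 + 69*133
  = 69*1909 − 445*296
  = −445*2205 + 514*1909
  = 514*4114 − 959*2205
So 2205⁻¹ ≡ −959 ≡ 3155 (mod 4114).

3155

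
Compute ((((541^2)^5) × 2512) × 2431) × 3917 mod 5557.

2798

(541)^2 ≡ 3717 (mod 5557)
(3717)^5 ≡ 1799 (mod 5557)
1799 × 2512 = 4519088 ≡ 1247 (mod 5557)
1247 × 2431 = 3031457 ≡ 2892 (mod 5557)
2892 × 3917 = 11327964 ≡ 2798 (mod 5557)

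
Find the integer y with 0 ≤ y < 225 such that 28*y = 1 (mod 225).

Apply the Euclidean algorithm and back-substitute:
225 = 8*28 + 1
28 = 28*1 + 0
gcd(28, 225) = 1, so the inverse exists.
Bézout: 1 = 1*225 − 8*28.
So 28⁻¹ ≡ −8 ≡ 217 (mod 225).

217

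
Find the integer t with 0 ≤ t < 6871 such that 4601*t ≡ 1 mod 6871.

6871 = 1*4601 + 2270
4601 = 2*2270 + 61
2270 = 37*61 + 13
61 = 4*13 + 9
13 = 1*9 + 4
9 = 2*4 + 1
4 = 4*1 + 0
gcd(4601, 6871) = 1, so the inverse exists.
Bézout: 1 = −1056*6871 + 1577*4601.
So 4601⁻¹ ≡ 1577 (mod 6871).

1577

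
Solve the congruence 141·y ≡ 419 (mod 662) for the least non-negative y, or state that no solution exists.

gcd(141, 662) = 1, so a unique solution mod 662 exists.
141⁻¹ ≡ 385 (mod 662).
y ≡ 385·419 ≡ 449 (mod 662).

449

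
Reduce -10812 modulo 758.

-10812 = -15*758 + 558, so -10812 ≡ 558 (mod 758).

558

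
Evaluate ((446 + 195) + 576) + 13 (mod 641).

589

446 + 195 = 641 ≡ 0 (mod 641)
0 + 576 = 576
576 + 13 = 589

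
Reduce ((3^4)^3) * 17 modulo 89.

18

(3)^4 ≡ 81 (mod 89)
(81)^3 ≡ 22 (mod 89)
22 * 17 = 374 ≡ 18 (mod 89)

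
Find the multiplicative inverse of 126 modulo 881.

7

881 = 6·126 + 125
126 = 1·125 + 1
125 = 125·1 + 0
gcd(126, 881) = 1, so the inverse exists.
Bézout: 1 = −1·881 + 7·126.
So 126⁻¹ ≡ 7 (mod 881).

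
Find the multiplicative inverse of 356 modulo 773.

773 = 2·356 + 61
356 = 5·61 + 51
61 = 1·51 + 10
51 = 5·10 + 1
10 = 10·1 + 0
gcd(356, 773) = 1, so the inverse exists.
Back-substitute for 1:
1 = 1·51 − 5·10
  = −5·61 + 6·51
  = 6·356 − 35·61
  = −35·773 + 76·356
So 356⁻¹ ≡ 76 (mod 773).

76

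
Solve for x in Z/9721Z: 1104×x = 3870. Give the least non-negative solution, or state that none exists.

162

gcd(1104, 9721) = 1, so a unique solution mod 9721 exists.
1104⁻¹ ≡ 5697 (mod 9721).
x ≡ 5697×3870 ≡ 162 (mod 9721).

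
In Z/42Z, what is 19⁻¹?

31

By the extended Euclidean algorithm:
42 = 2*19 + 4
19 = 4*4 + 3
4 = 1*3 + 1
3 = 3*1 + 0
gcd(19, 42) = 1, so the inverse exists.
Bézout: 1 = 5*42 − 11*19.
So 19⁻¹ ≡ −11 ≡ 31 (mod 42).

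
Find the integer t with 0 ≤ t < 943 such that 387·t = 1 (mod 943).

By the extended Euclidean algorithm:
943 = 2*387 + 169
387 = 2*169 + 49
169 = 3*49 + 22
49 = 2*22 + 5
22 = 4*5 + 2
5 = 2*2 + 1
2 = 2*1 + 0
gcd(387, 943) = 1, so the inverse exists.
Bézout: 1 = −158*943 + 385*387.
So 387⁻¹ ≡ 385 (mod 943).

385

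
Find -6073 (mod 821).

-6073 = -8×821 + 495, so -6073 ≡ 495 (mod 821).

495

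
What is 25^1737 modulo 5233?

4568

1737 in binary is 11011001001, i.e. 1737 = 1024 + 512 + 128 + 64 + 8 + 1.
25^1 ≡ 25 (mod 5233)
25^2 ≡ 25^2 = 625 (mod 5233)
25^4 ≡ 625^2 = 390625 ≡ 3383 (mod 5233)
25^8 ≡ 3383^2 = 11444689 ≡ 118 (mod 5233)
25^16 ≡ 118^2 = 13924 ≡ 3458 (mod 5233)
25^32 ≡ 3458^2 = 11957764 ≡ 359 (mod 5233)
25^64 ≡ 359^2 = 128881 ≡ 3289 (mod 5233)
25^128 ≡ 3289^2 = 10817521 ≡ 910 (mod 5233)
25^256 ≡ 910^2 = 828100 ≡ 1286 (mod 5233)
25^512 ≡ 1286^2 = 1653796 ≡ 168 (mod 5233)
25^1024 ≡ 168^2 = 28224 ≡ 2059 (mod 5233)
25^1737 = 25^1024 · 25^512 · 25^128 · 25^64 · 25^8 · 25^1 ≡ 2059 · 168 · 910 · 3289 · 118 · 25 (mod 5233).
Accumulate the product:
2059 · 168 = 345912 ≡ 534
534 · 910 = 485940 ≡ 4504
4504 · 3289 = 14813656 ≡ 4266
4266 · 118 = 503388 ≡ 1020
1020 · 25 = 25500 ≡ 4568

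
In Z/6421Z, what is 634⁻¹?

4122

6421 = 10×634 + 81
634 = 7×81 + 67
81 = 1×67 + 14
67 = 4×14 + 11
14 = 1×11 + 3
11 = 3×3 + 2
3 = 1×2 + 1
2 = 2×1 + 0
gcd(634, 6421) = 1, so the inverse exists.
Back-substitute for 1:
1 = 1×3 − 1×2
  = −1×11 + 4×3
  = 4×14 − 5×11
  = −5×67 + 24×14
  = 24×81 − 29×67
  = −29×634 + 227×81
  = 227×6421 − 2299×634
So 634⁻¹ ≡ −2299 ≡ 4122 (mod 6421).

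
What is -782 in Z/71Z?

-782 = -12·71 + 70, so -782 ≡ 70 (mod 71).

70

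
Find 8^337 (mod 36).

8

337 in binary is 101010001, i.e. 337 = 256 + 64 + 16 + 1.
8^1 ≡ 8 (mod 36)
8^2 ≡ 8^2 = 64 ≡ 28 (mod 36)
8^4 ≡ 28^2 = 784 ≡ 28 (mod 36)
8^8 ≡ 28^2 = 784 ≡ 28 (mod 36)
8^16 ≡ 28^2 = 784 ≡ 28 (mod 36)
8^32 ≡ 28^2 = 784 ≡ 28 (mod 36)
8^64 ≡ 28^2 = 784 ≡ 28 (mod 36)
8^128 ≡ 28^2 = 784 ≡ 28 (mod 36)
8^256 ≡ 28^2 = 784 ≡ 28 (mod 36)
8^337 = 8^256 * 8^64 * 8^16 * 8^1 ≡ 28 * 28 * 28 * 8 (mod 36).
Accumulate the product:
28 * 28 = 784 ≡ 28
28 * 28 = 784 ≡ 28
28 * 8 = 224 ≡ 8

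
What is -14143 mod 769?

-14143 = -19×769 + 468, so -14143 ≡ 468 (mod 769).

468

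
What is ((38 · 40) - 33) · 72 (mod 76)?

56

38 · 40 = 1520 ≡ 0 (mod 76)
0 - 33 = -33 ≡ 43 (mod 76)
43 · 72 = 3096 ≡ 56 (mod 76)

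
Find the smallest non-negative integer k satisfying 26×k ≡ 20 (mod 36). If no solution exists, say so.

gcd(26, 36) = 2, and 2 | 20, so solutions exist.
Divide through by 2: 13×k ≡ 10 (mod 18).
13⁻¹ ≡ 7 (mod 18).
k ≡ 7×10 ≡ 16 (mod 18).
The smallest non-negative solution is k = 16.

16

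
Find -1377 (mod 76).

-1377 = -19×76 + 67, so -1377 ≡ 67 (mod 76).

67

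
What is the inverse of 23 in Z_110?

67

By the extended Euclidean algorithm:
110 = 4×23 + 18
23 = 1×18 + 5
18 = 3×5 + 3
5 = 1×3 + 2
3 = 1×2 + 1
2 = 2×1 + 0
gcd(23, 110) = 1, so the inverse exists.
Bézout: 1 = 9×110 − 43×23.
So 23⁻¹ ≡ −43 ≡ 67 (mod 110).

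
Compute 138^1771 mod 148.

1771 in binary is 11011101011, i.e. 1771 = 1024 + 512 + 128 + 64 + 32 + 8 + 2 + 1.
138^1 ≡ 138 (mod 148)
138^2 ≡ 138^2 = 19044 ≡ 100 (mod 148)
138^4 ≡ 100^2 = 10000 ≡ 84 (mod 148)
138^8 ≡ 84^2 = 7056 ≡ 100 (mod 148)
138^16 ≡ 100^2 = 10000 ≡ 84 (mod 148)
138^32 ≡ 84^2 = 7056 ≡ 100 (mod 148)
138^64 ≡ 100^2 = 10000 ≡ 84 (mod 148)
138^128 ≡ 84^2 = 7056 ≡ 100 (mod 148)
138^256 ≡ 100^2 = 10000 ≡ 84 (mod 148)
138^512 ≡ 84^2 = 7056 ≡ 100 (mod 148)
138^1024 ≡ 100^2 = 10000 ≡ 84 (mod 148)
138^1771 = 138^1024 × 138^512 × 138^128 × 138^64 × 138^32 × 138^8 × 138^2 × 138^1 ≡ 84 × 100 × 100 × 84 × 100 × 100 × 100 × 138 (mod 148).
Accumulate the product:
84 × 100 = 8400 ≡ 112
112 × 100 = 11200 ≡ 100
100 × 84 = 8400 ≡ 112
112 × 100 = 11200 ≡ 100
100 × 100 = 10000 ≡ 84
84 × 100 = 8400 ≡ 112
112 × 138 = 15456 ≡ 64

64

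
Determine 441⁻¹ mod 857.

857 = 1*441 + 416
441 = 1*416 + 25
416 = 16*25 + 16
25 = 1*16 + 9
16 = 1*9 + 7
9 = 1*7 + 2
7 = 3*2 + 1
2 = 2*1 + 0
gcd(441, 857) = 1, so the inverse exists.
Back-substitute for 1:
1 = 1*7 − 3*2
  = −3*9 + 4*7
  = 4*16 − 7*9
  = −7*25 + 11*16
  = 11*416 − 183*25
  = −183*441 + 194*416
  = 194*857 − 377*441
So 441⁻¹ ≡ −377 ≡ 480 (mod 857).

480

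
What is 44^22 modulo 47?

44^1 ≡ 44 (mod 47)
44^2 ≡ 44^2 = 1936 ≡ 9 (mod 47)
44^4 ≡ 9^2 = 81 ≡ 34 (mod 47)
44^8 ≡ 34^2 = 1156 ≡ 28 (mod 47)
44^16 ≡ 28^2 = 784 ≡ 32 (mod 47)
44^22 = 44^16 × 44^4 × 44^2 ≡ 32 × 34 × 9 (mod 47).
Accumulate the product:
32 × 34 = 1088 ≡ 7
7 × 9 = 63 ≡ 16

16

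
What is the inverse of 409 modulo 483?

483 = 1*409 + 74
409 = 5*74 + 39
74 = 1*39 + 35
39 = 1*35 + 4
35 = 8*4 + 3
4 = 1*3 + 1
3 = 3*1 + 0
gcd(409, 483) = 1, so the inverse exists.
Back-substitute for 1:
1 = 1*4 − 1*3
  = −1*35 + 9*4
  = 9*39 − 10*35
  = −10*74 + 19*39
  = 19*409 − 105*74
  = −105*483 + 124*409
So 409⁻¹ ≡ 124 (mod 483).

124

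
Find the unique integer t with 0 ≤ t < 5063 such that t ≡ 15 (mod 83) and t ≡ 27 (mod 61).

4663

83⁻¹ mod 61: 83·25 ≡ 1 (mod 61), so 83⁻¹ ≡ 25.
t = 15 + 83·((27 − 15)·25 mod 61) = 15 + 83·56 = 4663.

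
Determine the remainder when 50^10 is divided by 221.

205

50^1 ≡ 50 (mod 221)
50^2 ≡ 50^2 = 2500 ≡ 69 (mod 221)
50^4 ≡ 69^2 = 4761 ≡ 120 (mod 221)
50^8 ≡ 120^2 = 14400 ≡ 35 (mod 221)
50^10 = 50^8 · 50^2 ≡ 35 · 69 (mod 221).
35 · 69 = 2415 ≡ 205 (mod 221).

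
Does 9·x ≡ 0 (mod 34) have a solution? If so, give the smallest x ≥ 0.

gcd(9, 34) = 1, so a unique solution mod 34 exists.
9⁻¹ ≡ 19 (mod 34).
x ≡ 19·0 ≡ 0 (mod 34).

0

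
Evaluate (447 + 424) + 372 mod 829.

414

447 + 424 = 871 ≡ 42 (mod 829)
42 + 372 = 414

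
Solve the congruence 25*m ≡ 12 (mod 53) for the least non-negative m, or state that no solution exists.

45

gcd(25, 53) = 1, so a unique solution mod 53 exists.
25⁻¹ ≡ 17 (mod 53).
m ≡ 17*12 ≡ 45 (mod 53).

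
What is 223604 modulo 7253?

223604 = 30×7253 + 6014, so 223604 ≡ 6014 (mod 7253).

6014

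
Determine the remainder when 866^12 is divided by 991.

888

Using repeated squaring:
866^1 ≡ 866 (mod 991)
866^2 ≡ 866^2 = 749956 ≡ 760 (mod 991)
866^4 ≡ 760^2 = 577600 ≡ 838 (mod 991)
866^8 ≡ 838^2 = 702244 ≡ 616 (mod 991)
866^12 = 866^8 · 866^4 ≡ 616 · 838 (mod 991).
616 · 838 = 516208 ≡ 888 (mod 991).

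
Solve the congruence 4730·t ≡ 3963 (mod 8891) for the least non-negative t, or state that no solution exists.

7608

gcd(4730, 8891) = 1, so a unique solution mod 8891 exists.
4730⁻¹ ≡ 5844 (mod 8891).
t ≡ 5844·3963 ≡ 7608 (mod 8891).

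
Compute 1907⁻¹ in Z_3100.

By the extended Euclidean algorithm:
3100 = 1×1907 + 1193
1907 = 1×1193 + 714
1193 = 1×714 + 479
714 = 1×479 + 235
479 = 2×235 + 9
235 = 26×9 + 1
9 = 9×1 + 0
gcd(1907, 3100) = 1, so the inverse exists.
Bézout: 1 = −211×3100 + 343×1907.
So 1907⁻¹ ≡ 343 (mod 3100).

343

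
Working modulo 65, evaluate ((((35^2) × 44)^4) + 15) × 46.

35

(35)^2 ≡ 55 (mod 65)
55 × 44 = 2420 ≡ 15 (mod 65)
(15)^4 ≡ 55 (mod 65)
55 + 15 = 70 ≡ 5 (mod 65)
5 × 46 = 230 ≡ 35 (mod 65)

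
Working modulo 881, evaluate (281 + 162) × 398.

281 + 162 = 443
443 × 398 = 176314 ≡ 114 (mod 881)

114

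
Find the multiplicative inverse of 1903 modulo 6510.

2617

6510 = 3×1903 + 801
1903 = 2×801 + 301
801 = 2×301 + 199
301 = 1×199 + 102
199 = 1×102 + 97
102 = 1×97 + 5
97 = 19×5 + 2
5 = 2×2 + 1
2 = 2×1 + 0
gcd(1903, 6510) = 1, so the inverse exists.
Bézout: 1 = −765×6510 + 2617×1903.
So 1903⁻¹ ≡ 2617 (mod 6510).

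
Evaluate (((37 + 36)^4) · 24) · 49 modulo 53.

36

37 + 36 = 73 ≡ 20 (mod 53)
(20)^4 ≡ 46 (mod 53)
46 · 24 = 1104 ≡ 44 (mod 53)
44 · 49 = 2156 ≡ 36 (mod 53)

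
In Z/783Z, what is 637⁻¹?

724

Apply the Euclidean algorithm and back-substitute:
783 = 1*637 + 146
637 = 4*146 + 53
146 = 2*53 + 40
53 = 1*40 + 13
40 = 3*13 + 1
13 = 13*1 + 0
gcd(637, 783) = 1, so the inverse exists.
Bézout: 1 = 48*783 − 59*637.
So 637⁻¹ ≡ −59 ≡ 724 (mod 783).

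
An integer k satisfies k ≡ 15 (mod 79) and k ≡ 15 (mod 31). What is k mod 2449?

15

79⁻¹ mod 31: 79×11 ≡ 1 (mod 31), so 79⁻¹ ≡ 11.
k = 15 + 79×((15 − 15)×11 mod 31) = 15 + 79×0 = 15.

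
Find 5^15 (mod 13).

8

Compute successive squares:
15 in binary is 1111, i.e. 15 = 8 + 4 + 2 + 1.
5^1 ≡ 5 (mod 13)
5^2 ≡ 5^2 = 25 ≡ 12 (mod 13)
5^4 ≡ 12^2 = 144 ≡ 1 (mod 13)
5^8 ≡ 1^2 = 1 (mod 13)
5^15 = 5^8 * 5^4 * 5^2 * 5^1 ≡ 1 * 1 * 12 * 5 (mod 13).
Accumulate the product:
1 * 1 = 1
1 * 12 = 12
12 * 5 = 60 ≡ 8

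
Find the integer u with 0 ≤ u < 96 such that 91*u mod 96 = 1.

By the extended Euclidean algorithm:
96 = 1*91 + 5
91 = 18*5 + 1
5 = 5*1 + 0
gcd(91, 96) = 1, so the inverse exists.
Back-substitute for 1:
1 = 1*91 − 18*5
  = −18*96 + 19*91
So 91⁻¹ ≡ 19 (mod 96).

19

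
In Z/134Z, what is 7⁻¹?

Apply the Euclidean algorithm and back-substitute:
134 = 19*7 + 1
7 = 7*1 + 0
gcd(7, 134) = 1, so the inverse exists.
Back-substitute for 1:
1 = 1*134 − 19*7
So 7⁻¹ ≡ −19 ≡ 115 (mod 134).

115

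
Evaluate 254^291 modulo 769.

33

By square-and-multiply:
291 in binary is 100100011, i.e. 291 = 256 + 32 + 2 + 1.
254^1 ≡ 254 (mod 769)
254^2 ≡ 254^2 = 64516 ≡ 689 (mod 769)
254^4 ≡ 689^2 = 474721 ≡ 248 (mod 769)
254^8 ≡ 248^2 = 61504 ≡ 753 (mod 769)
254^16 ≡ 753^2 = 567009 ≡ 256 (mod 769)
254^32 ≡ 256^2 = 65536 ≡ 171 (mod 769)
254^64 ≡ 171^2 = 29241 ≡ 19 (mod 769)
254^128 ≡ 19^2 = 361 (mod 769)
254^256 ≡ 361^2 = 130321 ≡ 360 (mod 769)
254^291 = 254^256 × 254^32 × 254^2 × 254^1 ≡ 360 × 171 × 689 × 254 (mod 769).
Accumulate the product:
360 × 171 = 61560 ≡ 40
40 × 689 = 27560 ≡ 645
645 × 254 = 163830 ≡ 33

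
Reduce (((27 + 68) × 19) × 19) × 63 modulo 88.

27 + 68 = 95 ≡ 7 (mod 88)
7 × 19 = 133 ≡ 45 (mod 88)
45 × 19 = 855 ≡ 63 (mod 88)
63 × 63 = 3969 ≡ 9 (mod 88)

9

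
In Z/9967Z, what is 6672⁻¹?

9967 = 1×6672 + 3295
6672 = 2×3295 + 82
3295 = 40×82 + 15
82 = 5×15 + 7
15 = 2×7 + 1
7 = 7×1 + 0
gcd(6672, 9967) = 1, so the inverse exists.
Bézout: 1 = 895×9967 − 1337×6672.
So 6672⁻¹ ≡ −1337 ≡ 8630 (mod 9967).

8630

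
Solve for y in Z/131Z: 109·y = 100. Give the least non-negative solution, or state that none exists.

55

gcd(109, 131) = 1, so a unique solution mod 131 exists.
109⁻¹ ≡ 125 (mod 131).
y ≡ 125·100 ≡ 55 (mod 131).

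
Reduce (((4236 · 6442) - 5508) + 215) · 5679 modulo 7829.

1977

4236 · 6442 = 27288312 ≡ 4247 (mod 7829)
4247 - 5508 = -1261 ≡ 6568 (mod 7829)
6568 + 215 = 6783
6783 · 5679 = 38520657 ≡ 1977 (mod 7829)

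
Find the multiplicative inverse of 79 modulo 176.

127

176 = 2*79 + 18
79 = 4*18 + 7
18 = 2*7 + 4
7 = 1*4 + 3
4 = 1*3 + 1
3 = 3*1 + 0
gcd(79, 176) = 1, so the inverse exists.
Bézout: 1 = 22*176 − 49*79.
So 79⁻¹ ≡ −49 ≡ 127 (mod 176).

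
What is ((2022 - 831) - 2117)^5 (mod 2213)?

1922

2022 - 831 = 1191
1191 - 2117 = -926 ≡ 1287 (mod 2213)
(1287)^5 ≡ 1922 (mod 2213)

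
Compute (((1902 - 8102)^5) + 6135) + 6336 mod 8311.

1902 - 8102 = -6200 ≡ 2111 (mod 8311)
(2111)^5 ≡ 5455 (mod 8311)
5455 + 6135 = 11590 ≡ 3279 (mod 8311)
3279 + 6336 = 9615 ≡ 1304 (mod 8311)

1304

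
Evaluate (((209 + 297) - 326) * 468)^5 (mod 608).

209 + 297 = 506
506 - 326 = 180
180 * 468 = 84240 ≡ 336 (mod 608)
(336)^5 ≡ 128 (mod 608)

128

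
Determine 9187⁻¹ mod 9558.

5539

By the extended Euclidean algorithm:
9558 = 1·9187 + 371
9187 = 24·371 + 283
371 = 1·283 + 88
283 = 3·88 + 19
88 = 4·19 + 12
19 = 1·12 + 7
12 = 1·7 + 5
7 = 1·5 + 2
5 = 2·2 + 1
2 = 2·1 + 0
gcd(9187, 9558) = 1, so the inverse exists.
Bézout: 1 = 3863·9558 − 4019·9187.
So 9187⁻¹ ≡ −4019 ≡ 5539 (mod 9558).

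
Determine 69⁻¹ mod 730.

529

Apply the Euclidean algorithm and back-substitute:
730 = 10*69 + 40
69 = 1*40 + 29
40 = 1*29 + 11
29 = 2*11 + 7
11 = 1*7 + 4
7 = 1*4 + 3
4 = 1*3 + 1
3 = 3*1 + 0
gcd(69, 730) = 1, so the inverse exists.
Bézout: 1 = 19*730 − 201*69.
So 69⁻¹ ≡ −201 ≡ 529 (mod 730).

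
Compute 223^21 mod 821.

Using repeated squaring:
223^1 ≡ 223 (mod 821)
223^2 ≡ 223^2 = 49729 ≡ 469 (mod 821)
223^4 ≡ 469^2 = 219961 ≡ 754 (mod 821)
223^8 ≡ 754^2 = 568516 ≡ 384 (mod 821)
223^16 ≡ 384^2 = 147456 ≡ 497 (mod 821)
223^21 = 223^16 × 223^4 × 223^1 ≡ 497 × 754 × 223 (mod 821).
Accumulate the product:
497 × 754 = 374738 ≡ 362
362 × 223 = 80726 ≡ 268

268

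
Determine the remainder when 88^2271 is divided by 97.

Using repeated squaring:
2271 in binary is 100011011111, i.e. 2271 = 2048 + 128 + 64 + 16 + 8 + 4 + 2 + 1.
88^1 ≡ 88 (mod 97)
88^2 ≡ 88^2 = 7744 ≡ 81 (mod 97)
88^4 ≡ 81^2 = 6561 ≡ 62 (mod 97)
88^8 ≡ 62^2 = 3844 ≡ 61 (mod 97)
88^16 ≡ 61^2 = 3721 ≡ 35 (mod 97)
88^32 ≡ 35^2 = 1225 ≡ 61 (mod 97)
88^64 ≡ 61^2 = 3721 ≡ 35 (mod 97)
88^128 ≡ 35^2 = 1225 ≡ 61 (mod 97)
88^256 ≡ 61^2 = 3721 ≡ 35 (mod 97)
88^512 ≡ 35^2 = 1225 ≡ 61 (mod 97)
88^1024 ≡ 61^2 = 3721 ≡ 35 (mod 97)
88^2048 ≡ 35^2 = 1225 ≡ 61 (mod 97)
88^2271 = 88^2048 × 88^128 × 88^64 × 88^16 × 88^8 × 88^4 × 88^2 × 88^1 ≡ 61 × 61 × 35 × 35 × 61 × 62 × 81 × 88 (mod 97).
Accumulate the product:
61 × 61 = 3721 ≡ 35
35 × 35 = 1225 ≡ 61
61 × 35 = 2135 ≡ 1
1 × 61 = 61
61 × 62 = 3782 ≡ 96
96 × 81 = 7776 ≡ 16
16 × 88 = 1408 ≡ 50

50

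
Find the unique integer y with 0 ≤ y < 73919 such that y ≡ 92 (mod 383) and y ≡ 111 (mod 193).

22306

383⁻¹ mod 193: 383*64 ≡ 1 (mod 193), so 383⁻¹ ≡ 64.
y = 92 + 383*((111 − 92)*64 mod 193) = 92 + 383*58 = 22306.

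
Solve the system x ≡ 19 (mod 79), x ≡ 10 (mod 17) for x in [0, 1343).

809

79⁻¹ mod 17: 79·14 ≡ 1 (mod 17), so 79⁻¹ ≡ 14.
x = 19 + 79·((10 − 19)·14 mod 17) = 19 + 79·10 = 809.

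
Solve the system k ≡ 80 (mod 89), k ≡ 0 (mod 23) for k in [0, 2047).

89⁻¹ mod 23: 89·15 ≡ 1 (mod 23), so 89⁻¹ ≡ 15.
k = 80 + 89·((0 − 80)·15 mod 23) = 80 + 89·19 = 1771.
Check: 1771 mod 89 = 80, 1771 mod 23 = 0. ✓

1771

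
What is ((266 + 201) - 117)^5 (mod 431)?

266 + 201 = 467 ≡ 36 (mod 431)
36 - 117 = -81 ≡ 350 (mod 431)
(350)^5 ≡ 427 (mod 431)

427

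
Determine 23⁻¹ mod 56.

56 = 2·23 + 10
23 = 2·10 + 3
10 = 3·3 + 1
3 = 3·1 + 0
gcd(23, 56) = 1, so the inverse exists.
Bézout: 1 = 7·56 − 17·23.
So 23⁻¹ ≡ −17 ≡ 39 (mod 56).

39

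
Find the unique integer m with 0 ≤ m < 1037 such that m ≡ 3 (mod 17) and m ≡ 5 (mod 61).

615

17⁻¹ mod 61: 17·18 ≡ 1 (mod 61), so 17⁻¹ ≡ 18.
m = 3 + 17·((5 − 3)·18 mod 61) = 3 + 17·36 = 615.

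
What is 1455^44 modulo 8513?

44 in binary is 101100, i.e. 44 = 32 + 8 + 4.
1455^1 ≡ 1455 (mod 8513)
1455^2 ≡ 1455^2 = 2117025 ≡ 5801 (mod 8513)
1455^4 ≡ 5801^2 = 33651601 ≡ 8225 (mod 8513)
1455^8 ≡ 8225^2 = 67650625 ≡ 6327 (mod 8513)
1455^16 ≡ 6327^2 = 40030929 ≡ 2803 (mod 8513)
1455^32 ≡ 2803^2 = 7856809 ≡ 7823 (mod 8513)
1455^44 = 1455^32 × 1455^8 × 1455^4 ≡ 7823 × 6327 × 8225 (mod 8513).
Accumulate the product:
7823 × 6327 = 49496121 ≡ 1539
1539 × 8225 = 12658275 ≡ 7957

7957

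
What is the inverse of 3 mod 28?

19

Apply the Euclidean algorithm and back-substitute:
28 = 9×3 + 1
3 = 3×1 + 0
gcd(3, 28) = 1, so the inverse exists.
Back-substitute for 1:
1 = 1×28 − 9×3
So 3⁻¹ ≡ −9 ≡ 19 (mod 28).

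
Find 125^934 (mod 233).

934 in binary is 1110100110, i.e. 934 = 512 + 256 + 128 + 32 + 4 + 2.
125^1 ≡ 125 (mod 233)
125^2 ≡ 125^2 = 15625 ≡ 14 (mod 233)
125^4 ≡ 14^2 = 196 (mod 233)
125^8 ≡ 196^2 = 38416 ≡ 204 (mod 233)
125^16 ≡ 204^2 = 41616 ≡ 142 (mod 233)
125^32 ≡ 142^2 = 20164 ≡ 126 (mod 233)
125^64 ≡ 126^2 = 15876 ≡ 32 (mod 233)
125^128 ≡ 32^2 = 1024 ≡ 92 (mod 233)
125^256 ≡ 92^2 = 8464 ≡ 76 (mod 233)
125^512 ≡ 76^2 = 5776 ≡ 184 (mod 233)
125^934 = 125^512 × 125^256 × 125^128 × 125^32 × 125^4 × 125^2 ≡ 184 × 76 × 92 × 126 × 196 × 14 (mod 233).
Accumulate the product:
184 × 76 = 13984 ≡ 4
4 × 92 = 368 ≡ 135
135 × 126 = 17010 ≡ 1
1 × 196 = 196
196 × 14 = 2744 ≡ 181

181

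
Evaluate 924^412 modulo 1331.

0

412 in binary is 110011100, i.e. 412 = 256 + 128 + 16 + 8 + 4.
924^1 ≡ 924 (mod 1331)
924^2 ≡ 924^2 = 853776 ≡ 605 (mod 1331)
924^4 ≡ 605^2 = 366025 ≡ 0 (mod 1331)
924^8 ≡ 0^2 = 0 (mod 1331)
924^16 ≡ 0^2 = 0 (mod 1331)
924^32 ≡ 0^2 = 0 (mod 1331)
924^64 ≡ 0^2 = 0 (mod 1331)
924^128 ≡ 0^2 = 0 (mod 1331)
924^256 ≡ 0^2 = 0 (mod 1331)
924^412 = 924^256 × 924^128 × 924^16 × 924^8 × 924^4 ≡ 0 × 0 × 0 × 0 × 0 (mod 1331).
Accumulate the product:
0 × 0 = 0
0 × 0 = 0
0 × 0 = 0
0 × 0 = 0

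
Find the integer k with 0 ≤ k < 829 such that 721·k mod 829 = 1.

284

829 = 1*721 + 108
721 = 6*108 + 73
108 = 1*73 + 35
73 = 2*35 + 3
35 = 11*3 + 2
3 = 1*2 + 1
2 = 2*1 + 0
gcd(721, 829) = 1, so the inverse exists.
Back-substitute for 1:
1 = 1*3 − 1*2
  = −1*35 + 12*3
  = 12*73 − 25*35
  = −25*108 + 37*73
  = 37*721 − 247*108
  = −247*829 + 284*721
So 721⁻¹ ≡ 284 (mod 829).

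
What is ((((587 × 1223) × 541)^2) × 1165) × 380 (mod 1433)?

231

587 × 1223 = 717901 ≡ 1401 (mod 1433)
1401 × 541 = 757941 ≡ 1317 (mod 1433)
(1317)^2 ≡ 559 (mod 1433)
559 × 1165 = 651235 ≡ 653 (mod 1433)
653 × 380 = 248140 ≡ 231 (mod 1433)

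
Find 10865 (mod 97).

10865 = 112·97 + 1, so 10865 ≡ 1 (mod 97).

1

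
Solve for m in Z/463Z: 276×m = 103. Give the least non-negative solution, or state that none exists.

200

gcd(276, 463) = 1, so a unique solution mod 463 exists.
276⁻¹ ≡ 411 (mod 463).
m ≡ 411×103 ≡ 200 (mod 463).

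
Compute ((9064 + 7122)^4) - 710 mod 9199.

6758

9064 + 7122 = 16186 ≡ 6987 (mod 9199)
(6987)^4 ≡ 7468 (mod 9199)
7468 - 710 = 6758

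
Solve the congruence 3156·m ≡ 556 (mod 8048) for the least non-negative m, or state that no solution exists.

gcd(3156, 8048) = 4, and 4 | 556, so solutions exist.
Divide through by 4: 789·m mod 2012 = 139.
789⁻¹ ≡ 1961 (mod 2012).
m ≡ 1961·139 ≡ 959 (mod 2012).
The smallest non-negative solution is m = 959.

959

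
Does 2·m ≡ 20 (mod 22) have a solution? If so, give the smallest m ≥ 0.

gcd(2, 22) = 2, and 2 | 20, so solutions exist.
Divide through by 2: 1·m = 10 (mod 11).
1⁻¹ ≡ 1 (mod 11).
m ≡ 1·10 ≡ 10 (mod 11).
The smallest non-negative solution is m = 10.

10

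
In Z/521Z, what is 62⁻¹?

479

Run the extended Euclidean algorithm:
521 = 8*62 + 25
62 = 2*25 + 12
25 = 2*12 + 1
12 = 12*1 + 0
gcd(62, 521) = 1, so the inverse exists.
Bézout: 1 = 5*521 − 42*62.
So 62⁻¹ ≡ −42 ≡ 479 (mod 521).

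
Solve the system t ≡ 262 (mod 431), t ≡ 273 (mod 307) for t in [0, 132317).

114477

431⁻¹ mod 307: 431*52 ≡ 1 (mod 307), so 431⁻¹ ≡ 52.
t = 262 + 431*((273 − 262)*52 mod 307) = 262 + 431*265 = 114477.
Check: 114477 mod 431 = 262, 114477 mod 307 = 273. ✓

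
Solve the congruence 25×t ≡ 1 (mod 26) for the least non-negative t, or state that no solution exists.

25

gcd(25, 26) = 1, so a unique solution mod 26 exists.
25⁻¹ ≡ 25 (mod 26).
t ≡ 25×1 ≡ 25 (mod 26).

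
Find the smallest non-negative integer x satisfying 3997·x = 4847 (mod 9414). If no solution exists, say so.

7889

gcd(3997, 9414) = 1, so a unique solution mod 9414 exists.
3997⁻¹ ≡ 9235 (mod 9414).
x ≡ 9235·4847 ≡ 7889 (mod 9414).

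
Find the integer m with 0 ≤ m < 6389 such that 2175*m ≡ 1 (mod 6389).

Run the extended Euclidean algorithm:
6389 = 2·2175 + 2039
2175 = 1·2039 + 136
2039 = 14·136 + 135
136 = 1·135 + 1
135 = 135·1 + 0
gcd(2175, 6389) = 1, so the inverse exists.
Bézout: 1 = −16·6389 + 47·2175.
So 2175⁻¹ ≡ 47 (mod 6389).

47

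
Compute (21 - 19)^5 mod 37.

32

21 - 19 = 2
(2)^5 ≡ 32 (mod 37)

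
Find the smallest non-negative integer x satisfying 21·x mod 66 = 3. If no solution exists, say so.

gcd(21, 66) = 3, and 3 | 3, so solutions exist.
Divide through by 3: 7·x ≡ 1 mod 22.
7⁻¹ ≡ 19 (mod 22).
x ≡ 19·1 ≡ 19 (mod 22).
The smallest non-negative solution is x = 19.

19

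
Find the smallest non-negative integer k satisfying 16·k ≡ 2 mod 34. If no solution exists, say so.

15

gcd(16, 34) = 2, and 2 | 2, so solutions exist.
Divide through by 2: 8·k ≡ 1 mod 17.
8⁻¹ ≡ 15 (mod 17).
k ≡ 15·1 ≡ 15 (mod 17).
The smallest non-negative solution is k = 15.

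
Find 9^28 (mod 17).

By square-and-multiply:
9^1 ≡ 9 (mod 17)
9^2 ≡ 9^2 = 81 ≡ 13 (mod 17)
9^4 ≡ 13^2 = 169 ≡ 16 (mod 17)
9^8 ≡ 16^2 = 256 ≡ 1 (mod 17)
9^16 ≡ 1^2 = 1 (mod 17)
9^28 = 9^16 · 9^8 · 9^4 ≡ 1 · 1 · 16 (mod 17).
Accumulate the product:
1 · 1 = 1
1 · 16 = 16

16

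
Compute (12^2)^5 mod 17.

9

(12)^2 ≡ 8 (mod 17)
(8)^5 ≡ 9 (mod 17)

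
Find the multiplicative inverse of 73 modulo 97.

Apply the Euclidean algorithm and back-substitute:
97 = 1×73 + 24
73 = 3×24 + 1
24 = 24×1 + 0
gcd(73, 97) = 1, so the inverse exists.
Back-substitute for 1:
1 = 1×73 − 3×24
  = −3×97 + 4×73
So 73⁻¹ ≡ 4 (mod 97).

4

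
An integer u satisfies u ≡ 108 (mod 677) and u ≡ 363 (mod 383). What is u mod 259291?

140924

677⁻¹ mod 383: 677×142 ≡ 1 (mod 383), so 677⁻¹ ≡ 142.
u = 108 + 677×((363 − 108)×142 mod 383) = 108 + 677×208 = 140924.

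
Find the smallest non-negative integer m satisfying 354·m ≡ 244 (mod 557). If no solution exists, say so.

gcd(354, 557) = 1, so a unique solution mod 557 exists.
354⁻¹ ≡ 332 (mod 557).
m ≡ 332·244 ≡ 243 (mod 557).

243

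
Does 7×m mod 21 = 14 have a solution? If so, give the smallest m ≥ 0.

gcd(7, 21) = 7, and 7 | 14, so solutions exist.
Divide through by 7: 1×m = 2 (mod 3).
1⁻¹ ≡ 1 (mod 3).
m ≡ 1×2 ≡ 2 (mod 3).
The smallest non-negative solution is m = 2.

2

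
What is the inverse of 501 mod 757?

275

757 = 1×501 + 256
501 = 1×256 + 245
256 = 1×245 + 11
245 = 22×11 + 3
11 = 3×3 + 2
3 = 1×2 + 1
2 = 2×1 + 0
gcd(501, 757) = 1, so the inverse exists.
Bézout: 1 = −182×757 + 275×501.
So 501⁻¹ ≡ 275 (mod 757).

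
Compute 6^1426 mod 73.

By square-and-multiply:
1426 in binary is 10110010010, i.e. 1426 = 1024 + 256 + 128 + 16 + 2.
6^1 ≡ 6 (mod 73)
6^2 ≡ 6^2 = 36 (mod 73)
6^4 ≡ 36^2 = 1296 ≡ 55 (mod 73)
6^8 ≡ 55^2 = 3025 ≡ 32 (mod 73)
6^16 ≡ 32^2 = 1024 ≡ 2 (mod 73)
6^32 ≡ 2^2 = 4 (mod 73)
6^64 ≡ 4^2 = 16 (mod 73)
6^128 ≡ 16^2 = 256 ≡ 37 (mod 73)
6^256 ≡ 37^2 = 1369 ≡ 55 (mod 73)
6^512 ≡ 55^2 = 3025 ≡ 32 (mod 73)
6^1024 ≡ 32^2 = 1024 ≡ 2 (mod 73)
6^1426 = 6^1024 * 6^256 * 6^128 * 6^16 * 6^2 ≡ 2 * 55 * 37 * 2 * 36 (mod 73).
Accumulate the product:
2 * 55 = 110 ≡ 37
37 * 37 = 1369 ≡ 55
55 * 2 = 110 ≡ 37
37 * 36 = 1332 ≡ 18

18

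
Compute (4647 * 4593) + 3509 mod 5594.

4647 * 4593 = 21343671 ≡ 2561 (mod 5594)
2561 + 3509 = 6070 ≡ 476 (mod 5594)

476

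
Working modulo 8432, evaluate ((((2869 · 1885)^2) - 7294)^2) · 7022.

3646

2869 · 1885 = 5408065 ≡ 3153 (mod 8432)
(3153)^2 ≡ 81 (mod 8432)
81 - 7294 = -7213 ≡ 1219 (mod 8432)
(1219)^2 ≡ 1929 (mod 8432)
1929 · 7022 = 13545438 ≡ 3646 (mod 8432)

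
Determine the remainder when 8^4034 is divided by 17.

13

Compute successive squares:
4034 in binary is 111111000010, i.e. 4034 = 2048 + 1024 + 512 + 256 + 128 + 64 + 2.
8^1 ≡ 8 (mod 17)
8^2 ≡ 8^2 = 64 ≡ 13 (mod 17)
8^4 ≡ 13^2 = 169 ≡ 16 (mod 17)
8^8 ≡ 16^2 = 256 ≡ 1 (mod 17)
8^16 ≡ 1^2 = 1 (mod 17)
8^32 ≡ 1^2 = 1 (mod 17)
8^64 ≡ 1^2 = 1 (mod 17)
8^128 ≡ 1^2 = 1 (mod 17)
8^256 ≡ 1^2 = 1 (mod 17)
8^512 ≡ 1^2 = 1 (mod 17)
8^1024 ≡ 1^2 = 1 (mod 17)
8^2048 ≡ 1^2 = 1 (mod 17)
8^4034 = 8^2048 · 8^1024 · 8^512 · 8^256 · 8^128 · 8^64 · 8^2 ≡ 1 · 1 · 1 · 1 · 1 · 1 · 13 (mod 17).
Accumulate the product:
1 · 1 = 1
1 · 1 = 1
1 · 1 = 1
1 · 1 = 1
1 · 1 = 1
1 · 13 = 13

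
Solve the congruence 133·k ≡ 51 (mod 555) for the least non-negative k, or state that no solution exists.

522

gcd(133, 555) = 1, so a unique solution mod 555 exists.
133⁻¹ ≡ 217 (mod 555).
k ≡ 217·51 ≡ 522 (mod 555).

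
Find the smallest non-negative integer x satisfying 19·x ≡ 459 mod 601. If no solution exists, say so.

gcd(19, 601) = 1, so a unique solution mod 601 exists.
19⁻¹ ≡ 348 (mod 601).
x ≡ 348·459 ≡ 467 (mod 601).

467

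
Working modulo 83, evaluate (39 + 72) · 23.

39 + 72 = 111 ≡ 28 (mod 83)
28 · 23 = 644 ≡ 63 (mod 83)

63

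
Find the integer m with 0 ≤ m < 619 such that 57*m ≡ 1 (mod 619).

Apply the Euclidean algorithm and back-substitute:
619 = 10·57 + 49
57 = 1·49 + 8
49 = 6·8 + 1
8 = 8·1 + 0
gcd(57, 619) = 1, so the inverse exists.
Back-substitute for 1:
1 = 1·49 − 6·8
  = −6·57 + 7·49
  = 7·619 − 76·57
So 57⁻¹ ≡ −76 ≡ 543 (mod 619).

543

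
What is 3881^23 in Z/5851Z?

Compute successive squares:
3881^1 ≡ 3881 (mod 5851)
3881^2 ≡ 3881^2 = 15062161 ≡ 1687 (mod 5851)
3881^4 ≡ 1687^2 = 2845969 ≡ 2383 (mod 5851)
3881^8 ≡ 2383^2 = 5678689 ≡ 3219 (mod 5851)
3881^16 ≡ 3219^2 = 10361961 ≡ 5691 (mod 5851)
3881^23 = 3881^16 · 3881^4 · 3881^2 · 3881^1 ≡ 5691 · 2383 · 1687 · 3881 (mod 5851).
Accumulate the product:
5691 · 2383 = 13561653 ≡ 4886
4886 · 1687 = 8242682 ≡ 4474
4474 · 3881 = 17363594 ≡ 3677

3677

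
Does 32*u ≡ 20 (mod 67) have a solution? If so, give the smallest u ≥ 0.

gcd(32, 67) = 1, so a unique solution mod 67 exists.
32⁻¹ ≡ 44 (mod 67).
u ≡ 44*20 ≡ 9 (mod 67).

9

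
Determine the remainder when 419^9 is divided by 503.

Compute successive squares:
419^1 ≡ 419 (mod 503)
419^2 ≡ 419^2 = 175561 ≡ 14 (mod 503)
419^4 ≡ 14^2 = 196 (mod 503)
419^8 ≡ 196^2 = 38416 ≡ 188 (mod 503)
419^9 = 419^8 · 419^1 ≡ 188 · 419 (mod 503).
188 · 419 = 78772 ≡ 304 (mod 503).

304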